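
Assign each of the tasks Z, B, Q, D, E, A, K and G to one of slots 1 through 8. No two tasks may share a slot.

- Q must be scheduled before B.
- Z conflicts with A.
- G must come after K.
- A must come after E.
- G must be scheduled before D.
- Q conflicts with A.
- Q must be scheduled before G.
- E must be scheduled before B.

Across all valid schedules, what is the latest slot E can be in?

6

Downstream work caps E at 7.
E at 6 is achievable: G -> 3; A -> 8; B -> 7; D -> 4; Q -> 1; E -> 6; Z -> 5; K -> 2.
Nothing later works — the conflict and capacity constraints rule out every slot after 6.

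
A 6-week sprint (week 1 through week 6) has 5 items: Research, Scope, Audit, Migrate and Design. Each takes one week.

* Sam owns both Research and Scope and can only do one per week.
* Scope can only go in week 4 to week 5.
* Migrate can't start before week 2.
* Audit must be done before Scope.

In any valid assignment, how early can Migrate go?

week 2

Migrate is available from week 2.
Migrate at week 2 is achievable: Research in week 1; Scope in week 4; Design in week 1; Migrate in week 2; Audit in week 1.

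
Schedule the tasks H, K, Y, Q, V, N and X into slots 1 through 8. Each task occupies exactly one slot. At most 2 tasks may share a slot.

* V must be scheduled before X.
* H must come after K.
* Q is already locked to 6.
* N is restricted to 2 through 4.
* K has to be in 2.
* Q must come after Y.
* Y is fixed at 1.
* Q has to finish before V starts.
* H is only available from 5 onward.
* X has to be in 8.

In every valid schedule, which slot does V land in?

7

Q is fixed at 6 and must come before V, so V is at least 7.
X is fixed at 8 and must come after V, so V is at most 7.
So V must be 7.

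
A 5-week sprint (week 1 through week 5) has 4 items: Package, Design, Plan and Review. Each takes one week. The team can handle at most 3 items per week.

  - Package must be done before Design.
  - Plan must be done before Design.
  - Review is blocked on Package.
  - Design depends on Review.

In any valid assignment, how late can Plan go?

Downstream work caps Plan at week 4.
Plan at week 4 is achievable: Package in week 1; Plan in week 4; Design in week 5; Review in week 2.

week 4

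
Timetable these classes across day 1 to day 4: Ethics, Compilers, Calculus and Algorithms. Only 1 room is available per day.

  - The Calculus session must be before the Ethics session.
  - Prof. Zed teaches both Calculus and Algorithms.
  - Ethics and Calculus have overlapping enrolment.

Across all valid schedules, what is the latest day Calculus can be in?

Downstream work caps Calculus at day 3.
Calculus at day 3 is achievable: Calculus in day 3, Algorithms in day 2, Ethics in day 4, Compilers in day 1.

day 3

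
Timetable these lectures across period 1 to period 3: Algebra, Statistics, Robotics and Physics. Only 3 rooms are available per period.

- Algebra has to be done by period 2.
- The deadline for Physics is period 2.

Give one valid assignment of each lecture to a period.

Robotics -> period 2, Statistics -> period 1, Algebra -> period 1, Physics -> period 1

Checking: Algebra=period 1 in [period 1,period 2]; Physics=period 1 in [period 1,period 2]; max 3 per period (cap 3).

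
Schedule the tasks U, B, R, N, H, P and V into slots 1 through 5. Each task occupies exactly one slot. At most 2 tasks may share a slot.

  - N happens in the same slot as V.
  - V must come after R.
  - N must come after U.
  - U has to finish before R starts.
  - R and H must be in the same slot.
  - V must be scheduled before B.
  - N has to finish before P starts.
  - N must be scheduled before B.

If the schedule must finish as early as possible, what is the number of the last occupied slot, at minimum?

slot 4

The precedence chain requires at least 4 distinct slots.
With at most 2 per slot and 7 tasks, at least 4 slots are needed.
4 works (last occupied slot: 4): for example B=4, U=1, V=3, N=3, R=2, P=4, H=2.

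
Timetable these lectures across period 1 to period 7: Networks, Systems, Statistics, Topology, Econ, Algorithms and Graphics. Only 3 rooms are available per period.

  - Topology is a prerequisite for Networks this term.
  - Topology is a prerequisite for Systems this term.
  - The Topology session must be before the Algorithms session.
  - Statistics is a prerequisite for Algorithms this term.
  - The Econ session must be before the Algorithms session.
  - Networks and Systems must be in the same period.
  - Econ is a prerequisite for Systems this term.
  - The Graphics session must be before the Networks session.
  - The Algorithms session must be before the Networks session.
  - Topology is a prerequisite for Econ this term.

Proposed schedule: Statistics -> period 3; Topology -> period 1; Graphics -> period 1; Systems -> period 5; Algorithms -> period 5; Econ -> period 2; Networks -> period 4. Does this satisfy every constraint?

No — it violates: The Algorithms session must be before the Networks session

Networks and Systems must be in the same period — violated.
Only 3 rooms are available per period — holds.
The Algorithms session must be before the Networks session — violated.
Statistics is a prerequisite for Algorithms this term — holds.
Topology is a prerequisite for Econ this term — holds.
Topology is a prerequisite for Networks this term — holds.
Econ is a prerequisite for Systems this term — holds.
The Topology session must be before the Algorithms session — holds.
Topology is a prerequisite for Systems this term — holds.
The Graphics session must be before the Networks session — holds.
The Econ session must be before the Algorithms session — holds.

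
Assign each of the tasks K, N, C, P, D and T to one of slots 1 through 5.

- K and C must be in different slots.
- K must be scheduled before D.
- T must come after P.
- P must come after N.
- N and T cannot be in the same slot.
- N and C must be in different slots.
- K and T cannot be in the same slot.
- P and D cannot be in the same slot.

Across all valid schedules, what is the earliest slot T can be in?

Precedence pushes T to at least 3.
T at 3 is achievable: T in 3; K in 1; P in 2; N in 1; C in 2; D in 3.

3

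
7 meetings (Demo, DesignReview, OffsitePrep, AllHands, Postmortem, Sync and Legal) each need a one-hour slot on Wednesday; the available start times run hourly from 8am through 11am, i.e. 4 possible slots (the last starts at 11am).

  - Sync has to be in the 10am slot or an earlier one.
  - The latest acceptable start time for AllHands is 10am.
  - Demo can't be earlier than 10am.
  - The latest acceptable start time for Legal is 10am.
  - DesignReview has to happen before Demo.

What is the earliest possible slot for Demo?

Demo is available from 10am.
Demo at 10am is achievable: Sync in 8am, OffsitePrep in 8am, Demo in 10am, Postmortem in 8am, DesignReview in 8am, AllHands in 8am, Legal in 8am.

10am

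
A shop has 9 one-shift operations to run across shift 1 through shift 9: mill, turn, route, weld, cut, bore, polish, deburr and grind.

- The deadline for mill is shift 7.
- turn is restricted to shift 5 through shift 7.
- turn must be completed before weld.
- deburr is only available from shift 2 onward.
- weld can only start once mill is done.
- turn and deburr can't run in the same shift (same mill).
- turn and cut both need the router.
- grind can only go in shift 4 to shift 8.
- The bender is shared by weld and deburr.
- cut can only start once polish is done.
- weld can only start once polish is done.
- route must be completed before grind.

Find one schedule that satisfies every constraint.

mill=shift 1; grind=shift 4; bore=shift 1; weld=shift 6; polish=shift 1; turn=shift 5; deburr=shift 2; route=shift 1; cut=shift 2

Checking: polish(shift 1) before cut(shift 2); polish(shift 1) before weld(shift 6); route(shift 1) before grind(shift 4); mill(shift 1) before weld(shift 6); turn(shift 5) before weld(shift 6); turn(shift 5) != deburr(shift 2); weld(shift 6) != deburr(shift 2); turn(shift 5) != cut(shift 2); turn=shift 5 in [shift 5,shift 7]; mill=shift 1 in [shift 1,shift 7]; deburr=shift 2 in [shift 2,shift 9]; grind=shift 4 in [shift 4,shift 8].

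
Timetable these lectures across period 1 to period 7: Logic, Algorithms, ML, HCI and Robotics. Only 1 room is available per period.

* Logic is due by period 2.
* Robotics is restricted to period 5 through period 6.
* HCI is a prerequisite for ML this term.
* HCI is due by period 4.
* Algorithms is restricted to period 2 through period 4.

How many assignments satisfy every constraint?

Splitting on Logic: it can be period 1 (30), period 2 (20). Listing each branch's schedules as (Algorithms, ML, HCI, Robotics) by period number:
Logic=period 1: (2,4,3,5) (2,4,3,6) (2,5,3,6) (2,5,4,6) (2,6,3,5) (2,6,4,5) (2,7,3,5) (2,7,3,6) (2,7,4,5) (2,7,4,6) (3,4,2,5) (3,4,2,6) (3,5,2,6) (3,5,4,6) (3,6,2,5) (3,6,4,5) (3,7,2,5) (3,7,2,6) (3,7,4,5) (3,7,4,6) (4,3,2,5) (4,3,2,6) (4,5,2,6) (4,5,3,6) (4,6,2,5) (4,6,3,5) (4,7,2,5) (4,7,2,6) (4,7,3,5) (4,7,3,6) — 30.
Logic=period 2: (3,4,1,5) (3,4,1,6) (3,5,1,6) (3,5,4,6) (3,6,1,5) (3,6,4,5) (3,7,1,5) (3,7,1,6) (3,7,4,5) (3,7,4,6) (4,3,1,5) (4,3,1,6) (4,5,1,6) (4,5,3,6) (4,6,1,5) (4,6,3,5) (4,7,1,5) (4,7,1,6) (4,7,3,5) (4,7,3,6) — 20.
Summing: 30 + 20 = 50.

50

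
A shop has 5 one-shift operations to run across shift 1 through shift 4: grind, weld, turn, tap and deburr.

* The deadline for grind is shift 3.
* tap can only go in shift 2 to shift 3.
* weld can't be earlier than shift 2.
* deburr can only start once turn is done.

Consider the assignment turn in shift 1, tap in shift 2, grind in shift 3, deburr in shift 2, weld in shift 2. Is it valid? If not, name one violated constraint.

Valid

deburr can only start once turn is done — holds.
The deadline for grind is shift 3 — holds.
weld can't be earlier than shift 2 — holds.
tap can only go in shift 2 to shift 3 — holds.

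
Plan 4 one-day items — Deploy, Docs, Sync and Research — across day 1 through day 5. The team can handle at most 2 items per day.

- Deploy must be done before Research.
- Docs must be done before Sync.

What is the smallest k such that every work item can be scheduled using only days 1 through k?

2 days

The precedence chain requires at least 2 distinct days.
With at most 2 per day and 4 work items, at least 2 days are needed.
2 works (last occupied day: day 2): for example Docs in day 1; Research in day 2; Deploy in day 1; Sync in day 2.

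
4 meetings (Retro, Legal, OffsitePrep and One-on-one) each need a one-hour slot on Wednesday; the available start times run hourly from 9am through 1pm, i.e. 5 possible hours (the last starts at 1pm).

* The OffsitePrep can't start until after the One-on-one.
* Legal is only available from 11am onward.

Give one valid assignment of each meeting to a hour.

Legal=11am, Retro=9am, OffsitePrep=10am, One-on-one=9am

Checking: One-on-one(9am) before OffsitePrep(10am); Legal=11am in [11am,1pm].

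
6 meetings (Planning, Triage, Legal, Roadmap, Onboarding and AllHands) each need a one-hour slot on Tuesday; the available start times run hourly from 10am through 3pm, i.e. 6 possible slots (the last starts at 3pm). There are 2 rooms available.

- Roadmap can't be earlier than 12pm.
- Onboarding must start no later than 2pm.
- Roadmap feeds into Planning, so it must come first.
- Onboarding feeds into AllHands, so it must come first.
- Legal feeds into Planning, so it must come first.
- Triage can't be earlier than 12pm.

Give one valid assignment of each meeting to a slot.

AllHands -> 11am; Onboarding -> 10am; Triage -> 12pm; Legal -> 10am; Planning -> 1pm; Roadmap -> 12pm

Checking: Onboarding(10am) before AllHands(11am); Roadmap(12pm) before Planning(1pm); Legal(10am) before Planning(1pm); Roadmap=12pm in [12pm,3pm]; Onboarding=10am in [10am,2pm]; Triage=12pm in [12pm,3pm]; max 2 per slot (cap 2).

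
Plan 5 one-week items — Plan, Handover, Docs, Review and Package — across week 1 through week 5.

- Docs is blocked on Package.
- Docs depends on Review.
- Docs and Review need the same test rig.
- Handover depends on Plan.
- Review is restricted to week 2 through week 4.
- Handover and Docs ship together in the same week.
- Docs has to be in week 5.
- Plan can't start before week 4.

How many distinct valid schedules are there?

12

Splitting on Review: it can be week 2 (4), week 3 (4), week 4 (4). Listing each branch's schedules as (Plan, Handover, Docs, Package) by week number:
Review=week 2: (4,5,5,1) (4,5,5,2) (4,5,5,3) (4,5,5,4) — 4.
Review=week 3: (4,5,5,1) (4,5,5,2) (4,5,5,3) (4,5,5,4) — 4.
Review=week 4: (4,5,5,1) (4,5,5,2) (4,5,5,3) (4,5,5,4) — 4.
Summing: 4 + 4 + 4 = 12.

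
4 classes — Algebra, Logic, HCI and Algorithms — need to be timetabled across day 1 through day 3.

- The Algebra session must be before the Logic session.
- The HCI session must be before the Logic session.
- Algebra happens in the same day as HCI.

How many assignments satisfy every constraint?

9

Splitting on Algebra: it can be day 1 (6), day 2 (3). Listing each branch's schedules as (Logic, HCI, Algorithms) by day number:
Algebra=day 1: (2,1,1) (2,1,2) (2,1,3) (3,1,1) (3,1,2) (3,1,3) — 6.
Algebra=day 2: (3,2,1) (3,2,2) (3,2,3) — 3.
Summing: 6 + 3 = 9.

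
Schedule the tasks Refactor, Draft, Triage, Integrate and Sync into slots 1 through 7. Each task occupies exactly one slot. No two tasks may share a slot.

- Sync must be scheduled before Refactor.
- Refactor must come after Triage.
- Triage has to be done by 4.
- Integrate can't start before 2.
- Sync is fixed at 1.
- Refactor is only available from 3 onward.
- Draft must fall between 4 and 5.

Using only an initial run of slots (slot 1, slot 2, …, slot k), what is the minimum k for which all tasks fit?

5

The precedence chain requires at least 2 distinct slots.
With at most 1 per slot and 5 tasks, at least 5 slots are needed.
Draft can't be placed before 4, so the schedule must run through at least slot 4.
5 works (last occupied slot: 5): for example Sync -> 1, Integrate -> 5, Refactor -> 3, Triage -> 2, Draft -> 4.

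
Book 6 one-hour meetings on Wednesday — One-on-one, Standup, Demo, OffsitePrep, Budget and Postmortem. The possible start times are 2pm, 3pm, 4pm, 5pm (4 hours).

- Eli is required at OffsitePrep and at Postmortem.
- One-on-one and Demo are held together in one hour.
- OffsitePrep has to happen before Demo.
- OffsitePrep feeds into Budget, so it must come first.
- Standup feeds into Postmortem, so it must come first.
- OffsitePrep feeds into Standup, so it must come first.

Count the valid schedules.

31

Splitting on One-on-one: it can be 3pm (9), 4pm (11), 5pm (11). Listing each branch's schedules as (Standup, Demo, OffsitePrep, Budget, Postmortem):
One-on-one=3pm: (3pm,3pm,2pm,3pm,4pm) (3pm,3pm,2pm,3pm,5pm) (3pm,3pm,2pm,4pm,4pm) (3pm,3pm,2pm,4pm,5pm) (3pm,3pm,2pm,5pm,4pm) (3pm,3pm,2pm,5pm,5pm) (4pm,3pm,2pm,3pm,5pm) (4pm,3pm,2pm,4pm,5pm) (4pm,3pm,2pm,5pm,5pm) — 9.
One-on-one=4pm: (3pm,4pm,2pm,3pm,4pm) (3pm,4pm,2pm,3pm,5pm) (3pm,4pm,2pm,4pm,4pm) (3pm,4pm,2pm,4pm,5pm) (3pm,4pm,2pm,5pm,4pm) (3pm,4pm,2pm,5pm,5pm) (4pm,4pm,2pm,3pm,5pm) (4pm,4pm,2pm,4pm,5pm) (4pm,4pm,2pm,5pm,5pm) (4pm,4pm,3pm,4pm,5pm) (4pm,4pm,3pm,5pm,5pm) — 11.
One-on-one=5pm: (3pm,5pm,2pm,3pm,4pm) (3pm,5pm,2pm,3pm,5pm) (3pm,5pm,2pm,4pm,4pm) (3pm,5pm,2pm,4pm,5pm) (3pm,5pm,2pm,5pm,4pm) (3pm,5pm,2pm,5pm,5pm) (4pm,5pm,2pm,3pm,5pm) (4pm,5pm,2pm,4pm,5pm) (4pm,5pm,2pm,5pm,5pm) (4pm,5pm,3pm,4pm,5pm) (4pm,5pm,3pm,5pm,5pm) — 11.
Summing: 9 + 11 + 11 = 31.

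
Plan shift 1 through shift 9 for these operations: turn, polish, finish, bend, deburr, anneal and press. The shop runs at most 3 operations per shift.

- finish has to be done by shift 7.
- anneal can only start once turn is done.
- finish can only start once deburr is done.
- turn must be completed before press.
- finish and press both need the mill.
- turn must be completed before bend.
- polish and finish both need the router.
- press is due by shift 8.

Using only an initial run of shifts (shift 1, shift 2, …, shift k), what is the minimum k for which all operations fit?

The precedence chain requires at least 2 distinct shifts.
With at most 3 per shift and 7 operations, at least 3 shifts are needed.
3 works (last occupied shift: shift 3): for example anneal -> shift 2, deburr -> shift 1, press -> shift 3, bend -> shift 2, finish -> shift 2, polish -> shift 1, turn -> shift 1.

3 shifts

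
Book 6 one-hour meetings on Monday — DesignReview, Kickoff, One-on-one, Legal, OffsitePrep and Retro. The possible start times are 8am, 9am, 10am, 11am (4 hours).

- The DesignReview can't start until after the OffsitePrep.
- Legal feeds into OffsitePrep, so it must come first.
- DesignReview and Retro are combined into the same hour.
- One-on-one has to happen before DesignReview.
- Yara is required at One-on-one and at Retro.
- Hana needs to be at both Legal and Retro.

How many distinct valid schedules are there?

Splitting on DesignReview: it can be 10am (8), 11am (36). Listing each branch's schedules as (Kickoff, One-on-one, Legal, OffsitePrep, Retro):
DesignReview=10am: (8am,8am,8am,9am,10am) (8am,9am,8am,9am,10am) (9am,8am,8am,9am,10am) (9am,9am,8am,9am,10am) (10am,8am,8am,9am,10am) (10am,9am,8am,9am,10am) (11am,8am,8am,9am,10am) (11am,9am,8am,9am,10am) — 8.
DesignReview=11am: (8am,8am,8am,9am,11am) (8am,8am,8am,10am,11am) (8am,8am,9am,10am,11am) (8am,9am,8am,9am,11am) (8am,9am,8am,10am,11am) (8am,9am,9am,10am,11am) (8am,10am,8am,9am,11am) (8am,10am,8am,10am,11am) (8am,10am,9am,10am,11am) (9am,8am,8am,9am,11am) (9am,8am,8am,10am,11am) (9am,8am,9am,10am,11am) (9am,9am,8am,9am,11am) (9am,9am,8am,10am,11am) (9am,9am,9am,10am,11am) (9am,10am,8am,9am,11am) (9am,10am,8am,10am,11am) (9am,10am,9am,10am,11am) (10am,8am,8am,9am,11am) (10am,8am,8am,10am,11am) (10am,8am,9am,10am,11am) (10am,9am,8am,9am,11am) (10am,9am,8am,10am,11am) (10am,9am,9am,10am,11am) (10am,10am,8am,9am,11am) (10am,10am,8am,10am,11am) (10am,10am,9am,10am,11am) (11am,8am,8am,9am,11am) (11am,8am,8am,10am,11am) (11am,8am,9am,10am,11am) (11am,9am,8am,9am,11am) (11am,9am,8am,10am,11am) (11am,9am,9am,10am,11am) (11am,10am,8am,9am,11am) (11am,10am,8am,10am,11am) (11am,10am,9am,10am,11am) — 36.
Summing: 8 + 36 = 44.

44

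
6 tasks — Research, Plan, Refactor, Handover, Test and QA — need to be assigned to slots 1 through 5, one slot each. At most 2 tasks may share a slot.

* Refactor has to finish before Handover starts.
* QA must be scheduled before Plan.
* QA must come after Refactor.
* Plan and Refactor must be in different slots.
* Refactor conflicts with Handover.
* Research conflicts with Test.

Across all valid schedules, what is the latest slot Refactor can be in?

Downstream work caps Refactor at 3.
Refactor at 3 is achievable: Plan=5, Handover=4, QA=4, Refactor=3, Test=2, Research=1.

3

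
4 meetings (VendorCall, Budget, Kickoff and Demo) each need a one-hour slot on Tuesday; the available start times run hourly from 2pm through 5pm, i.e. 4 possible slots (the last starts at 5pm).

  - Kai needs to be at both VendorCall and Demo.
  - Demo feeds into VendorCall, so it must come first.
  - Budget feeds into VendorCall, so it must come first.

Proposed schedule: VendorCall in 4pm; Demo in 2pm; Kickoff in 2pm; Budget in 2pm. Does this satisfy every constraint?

Yes, all constraints hold

Demo feeds into VendorCall, so it must come first — holds.
Budget feeds into VendorCall, so it must come first — holds.
Kai needs to be at both VendorCall and Demo — holds.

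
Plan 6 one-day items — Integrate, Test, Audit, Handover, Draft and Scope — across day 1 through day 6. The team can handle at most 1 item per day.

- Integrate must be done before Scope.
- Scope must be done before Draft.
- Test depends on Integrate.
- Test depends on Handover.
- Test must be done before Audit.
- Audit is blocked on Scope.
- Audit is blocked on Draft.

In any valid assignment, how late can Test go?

day 5

Precedence pushes Test to at least day 2; downstream work caps Test at day 5.
Test at day 5 is achievable: Test=day 5, Draft=day 3, Audit=day 6, Handover=day 4, Scope=day 2, Integrate=day 1.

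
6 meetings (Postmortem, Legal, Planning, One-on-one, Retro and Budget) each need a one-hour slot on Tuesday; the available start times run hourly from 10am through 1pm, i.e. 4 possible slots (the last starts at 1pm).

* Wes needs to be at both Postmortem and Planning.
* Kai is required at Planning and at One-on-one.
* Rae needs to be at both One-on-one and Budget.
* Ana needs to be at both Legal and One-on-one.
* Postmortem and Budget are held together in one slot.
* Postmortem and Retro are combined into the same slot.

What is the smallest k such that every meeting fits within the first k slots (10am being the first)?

Check 2 slots directly (anything shorter is at least as hard).
Could 2 slots be enough, i.e. nothing placed later than 11am? No: Postmortem, Planning and One-on-one must all be in different slots (Postmortem/Planning can't share; Postmortem/One-on-one can't share; Planning/One-on-one can't share), but only 2 slots are available: 3 meetings can't fit in 2 distinct slots.
So 2 slots is not enough.
3 works (last occupied slot: 12pm): for example Postmortem in 10am, One-on-one in 12pm, Legal in 10am, Planning in 11am, Budget in 10am, Retro in 10am.

3 slots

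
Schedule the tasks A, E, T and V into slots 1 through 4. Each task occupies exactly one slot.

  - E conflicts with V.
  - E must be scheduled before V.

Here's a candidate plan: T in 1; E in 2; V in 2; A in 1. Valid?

No — it violates: E conflicts with V

E must be scheduled before V — violated.
E conflicts with V — violated.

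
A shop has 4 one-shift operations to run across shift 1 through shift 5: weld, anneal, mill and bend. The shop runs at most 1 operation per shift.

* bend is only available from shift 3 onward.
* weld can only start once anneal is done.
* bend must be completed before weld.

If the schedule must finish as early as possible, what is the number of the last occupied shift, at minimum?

The precedence chain requires at least 2 distinct shifts.
With at most 1 per shift and 4 operations, at least 4 shifts are needed.
Propagating the time windows through the other constraints, weld can't land before shift 4, so the schedule must run through at least shift 4.
4 works (last occupied shift: shift 4): for example anneal=shift 1; bend=shift 3; mill=shift 2; weld=shift 4.

4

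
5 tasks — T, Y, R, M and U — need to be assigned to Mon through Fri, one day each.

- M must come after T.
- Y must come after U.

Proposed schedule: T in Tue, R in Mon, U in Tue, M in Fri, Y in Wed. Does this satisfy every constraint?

Yes

M must come after T — holds.
Y must come after U — holds.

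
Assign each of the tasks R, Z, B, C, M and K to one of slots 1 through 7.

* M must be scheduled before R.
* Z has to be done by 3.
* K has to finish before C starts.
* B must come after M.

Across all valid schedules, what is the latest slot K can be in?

6

Downstream work caps K at 6.
K at 6 is achievable: Z=1; B=2; M=1; R=2; C=7; K=6.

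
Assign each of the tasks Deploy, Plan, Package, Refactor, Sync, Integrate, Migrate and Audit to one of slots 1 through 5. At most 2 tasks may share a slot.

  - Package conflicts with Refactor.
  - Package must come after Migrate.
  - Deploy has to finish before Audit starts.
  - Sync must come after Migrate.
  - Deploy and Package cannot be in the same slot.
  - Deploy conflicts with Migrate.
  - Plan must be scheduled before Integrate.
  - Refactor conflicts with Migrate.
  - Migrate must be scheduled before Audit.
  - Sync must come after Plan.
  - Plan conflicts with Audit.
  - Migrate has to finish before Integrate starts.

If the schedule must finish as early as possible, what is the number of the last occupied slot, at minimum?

slot 4

The precedence chain requires at least 2 distinct slots.
With at most 2 per slot and 8 tasks, at least 4 slots are needed.
4 works (last occupied slot: 4): for example Integrate in 2; Plan in 1; Sync in 2; Package in 4; Migrate in 1; Refactor in 3; Audit in 4; Deploy in 3.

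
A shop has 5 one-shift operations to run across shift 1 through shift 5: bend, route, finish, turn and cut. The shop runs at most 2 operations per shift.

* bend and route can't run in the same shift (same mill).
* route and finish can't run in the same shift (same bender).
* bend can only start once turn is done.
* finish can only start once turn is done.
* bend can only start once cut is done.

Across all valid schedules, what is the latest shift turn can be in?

shift 4

Downstream work caps turn at shift 4.
turn at shift 4 is achievable: bend in shift 5; turn in shift 4; finish in shift 5; route in shift 1; cut in shift 1.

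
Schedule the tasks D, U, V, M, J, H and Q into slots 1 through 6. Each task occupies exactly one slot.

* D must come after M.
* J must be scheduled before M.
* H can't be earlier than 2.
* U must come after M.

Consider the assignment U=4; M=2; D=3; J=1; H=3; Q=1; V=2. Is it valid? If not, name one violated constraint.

Valid

D must come after M — holds.
H can't be earlier than 2 — holds.
U must come after M — holds.
J must be scheduled before M — holds.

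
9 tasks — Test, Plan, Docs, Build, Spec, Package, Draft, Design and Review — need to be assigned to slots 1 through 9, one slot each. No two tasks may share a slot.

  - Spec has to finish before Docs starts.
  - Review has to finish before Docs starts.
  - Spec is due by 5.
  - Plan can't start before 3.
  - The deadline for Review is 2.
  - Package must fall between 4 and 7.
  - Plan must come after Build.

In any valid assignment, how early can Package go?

4

Package is available from 4; Package's own window allows nothing later than 7.
Package at 4 is achievable: Build in 3, Draft in 8, Package in 4, Spec in 2, Review in 1, Plan in 5, Design in 9, Test in 7, Docs in 6.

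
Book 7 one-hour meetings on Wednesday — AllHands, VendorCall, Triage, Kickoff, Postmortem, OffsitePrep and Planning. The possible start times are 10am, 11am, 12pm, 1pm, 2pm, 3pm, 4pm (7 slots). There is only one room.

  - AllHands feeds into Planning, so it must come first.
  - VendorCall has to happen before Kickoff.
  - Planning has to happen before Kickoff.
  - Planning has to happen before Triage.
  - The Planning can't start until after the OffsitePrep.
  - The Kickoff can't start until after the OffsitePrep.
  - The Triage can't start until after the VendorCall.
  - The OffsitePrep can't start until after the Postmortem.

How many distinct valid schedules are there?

Splitting on AllHands: it can be 10am (8), 11am (8), 12pm (8), 1pm (6). Listing each branch's schedules as (VendorCall, Triage, Kickoff, Postmortem, OffsitePrep, Planning):
AllHands=10am: (11am,3pm,4pm,12pm,1pm,2pm) (11am,4pm,3pm,12pm,1pm,2pm) (12pm,3pm,4pm,11am,1pm,2pm) (12pm,4pm,3pm,11am,1pm,2pm) (1pm,3pm,4pm,11am,12pm,2pm) (1pm,4pm,3pm,11am,12pm,2pm) (2pm,3pm,4pm,11am,12pm,1pm) (2pm,4pm,3pm,11am,12pm,1pm) — 8.
AllHands=11am: (10am,3pm,4pm,12pm,1pm,2pm) (10am,4pm,3pm,12pm,1pm,2pm) (12pm,3pm,4pm,10am,1pm,2pm) (12pm,4pm,3pm,10am,1pm,2pm) (1pm,3pm,4pm,10am,12pm,2pm) (1pm,4pm,3pm,10am,12pm,2pm) (2pm,3pm,4pm,10am,12pm,1pm) (2pm,4pm,3pm,10am,12pm,1pm) — 8.
AllHands=12pm: (10am,3pm,4pm,11am,1pm,2pm) (10am,4pm,3pm,11am,1pm,2pm) (11am,3pm,4pm,10am,1pm,2pm) (11am,4pm,3pm,10am,1pm,2pm) (1pm,3pm,4pm,10am,11am,2pm) (1pm,4pm,3pm,10am,11am,2pm) (2pm,3pm,4pm,10am,11am,1pm) (2pm,4pm,3pm,10am,11am,1pm) — 8.
AllHands=1pm: (10am,3pm,4pm,11am,12pm,2pm) (10am,4pm,3pm,11am,12pm,2pm) (11am,3pm,4pm,10am,12pm,2pm) (11am,4pm,3pm,10am,12pm,2pm) (12pm,3pm,4pm,10am,11am,2pm) (12pm,4pm,3pm,10am,11am,2pm) — 6.
Summing: 8 + 8 + 8 + 6 = 30.

30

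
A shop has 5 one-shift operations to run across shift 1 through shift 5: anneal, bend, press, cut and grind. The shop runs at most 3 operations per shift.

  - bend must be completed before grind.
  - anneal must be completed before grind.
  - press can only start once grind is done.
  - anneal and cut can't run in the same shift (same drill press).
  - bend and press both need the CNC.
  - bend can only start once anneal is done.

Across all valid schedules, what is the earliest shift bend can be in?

Precedence pushes bend to at least shift 2; downstream work caps bend at shift 3.
bend at shift 2 is achievable: bend=shift 2; press=shift 4; grind=shift 3; anneal=shift 1; cut=shift 2.

shift 2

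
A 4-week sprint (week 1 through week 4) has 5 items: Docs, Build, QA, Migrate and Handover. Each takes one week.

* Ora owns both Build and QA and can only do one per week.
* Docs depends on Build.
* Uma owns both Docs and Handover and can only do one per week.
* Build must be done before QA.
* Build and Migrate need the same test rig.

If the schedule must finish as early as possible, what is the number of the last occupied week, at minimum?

The precedence chain requires at least 2 distinct weeks.
2 works (last occupied week: week 2): for example QA=week 2, Docs=week 2, Handover=week 1, Migrate=week 2, Build=week 1.

week 2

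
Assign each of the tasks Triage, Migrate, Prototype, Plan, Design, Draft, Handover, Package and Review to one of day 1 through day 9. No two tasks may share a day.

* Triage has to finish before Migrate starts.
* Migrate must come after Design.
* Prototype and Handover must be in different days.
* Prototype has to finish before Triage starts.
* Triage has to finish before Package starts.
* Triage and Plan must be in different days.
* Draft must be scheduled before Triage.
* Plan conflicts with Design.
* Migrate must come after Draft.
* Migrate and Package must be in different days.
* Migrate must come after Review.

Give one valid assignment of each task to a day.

Package -> day 7, Handover -> day 9, Design -> day 4, Prototype -> day 2, Migrate -> day 6, Plan -> day 8, Review -> day 5, Triage -> day 3, Draft -> day 1

Checking: Triage(day 3) before Migrate(day 6); Draft(day 1) before Triage(day 3); Design(day 4) before Migrate(day 6); Triage(day 3) before Package(day 7); Review(day 5) before Migrate(day 6); Draft(day 1) before Migrate(day 6); Prototype(day 2) before Triage(day 3); Prototype(day 2) != Handover(day 9); Migrate(day 6) != Package(day 7); Triage(day 3) != Plan(day 8); Plan(day 8) != Design(day 4); max 1 per day (cap 1).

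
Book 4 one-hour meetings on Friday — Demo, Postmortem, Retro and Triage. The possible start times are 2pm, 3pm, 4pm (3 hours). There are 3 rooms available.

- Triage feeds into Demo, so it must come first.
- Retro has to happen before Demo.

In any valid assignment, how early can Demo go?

Precedence pushes Demo to at least 3pm.
Demo at 3pm is achievable: Triage=2pm; Demo=3pm; Retro=2pm; Postmortem=2pm.

3pm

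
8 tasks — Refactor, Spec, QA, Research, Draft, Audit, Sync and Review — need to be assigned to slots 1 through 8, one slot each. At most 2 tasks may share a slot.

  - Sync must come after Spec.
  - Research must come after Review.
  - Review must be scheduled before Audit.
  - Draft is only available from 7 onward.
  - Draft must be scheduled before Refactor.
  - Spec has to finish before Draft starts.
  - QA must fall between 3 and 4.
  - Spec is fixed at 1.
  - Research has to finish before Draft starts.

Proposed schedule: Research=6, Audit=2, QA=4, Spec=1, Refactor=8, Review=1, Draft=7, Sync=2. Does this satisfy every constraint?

Valid

Research has to finish before Draft starts — holds.
QA must fall between 3 and 4 — holds.
Review must be scheduled before Audit — holds.
Spec has to finish before Draft starts — holds.
Draft must be scheduled before Refactor — holds.
Research must come after Review — holds.
Spec is fixed at 1 — holds.
Draft is only available from 7 onward — holds.
Sync must come after Spec — holds.
At most 2 tasks may share a slot — holds.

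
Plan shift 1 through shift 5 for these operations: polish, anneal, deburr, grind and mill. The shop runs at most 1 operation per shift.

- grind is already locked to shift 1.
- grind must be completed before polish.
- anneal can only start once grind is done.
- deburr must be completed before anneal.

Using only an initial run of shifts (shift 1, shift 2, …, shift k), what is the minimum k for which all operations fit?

5

The precedence chain requires at least 2 distinct shifts.
With at most 1 per shift and 5 operations, at least 5 shifts are needed.
5 works (last occupied shift: shift 5): for example anneal -> shift 3, grind -> shift 1, polish -> shift 4, deburr -> shift 2, mill -> shift 5.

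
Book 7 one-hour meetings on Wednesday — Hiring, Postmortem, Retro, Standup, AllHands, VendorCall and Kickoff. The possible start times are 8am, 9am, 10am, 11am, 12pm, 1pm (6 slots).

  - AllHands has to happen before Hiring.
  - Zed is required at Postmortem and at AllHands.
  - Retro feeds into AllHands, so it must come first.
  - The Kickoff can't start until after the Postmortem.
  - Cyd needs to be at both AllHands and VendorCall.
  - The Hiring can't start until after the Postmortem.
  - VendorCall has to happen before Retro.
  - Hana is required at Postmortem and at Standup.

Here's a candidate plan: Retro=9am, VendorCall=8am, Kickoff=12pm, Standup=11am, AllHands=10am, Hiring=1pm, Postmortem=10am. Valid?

No. Zed is required at Postmortem and at AllHands is not satisfied.

Retro feeds into AllHands, so it must come first — holds.
Cyd needs to be at both AllHands and VendorCall — holds.
The Hiring can't start until after the Postmortem — holds.
The Kickoff can't start until after the Postmortem — holds.
Hana is required at Postmortem and at Standup — holds.
AllHands has to happen before Hiring — holds.
Zed is required at Postmortem and at AllHands — violated.
VendorCall has to happen before Retro — holds.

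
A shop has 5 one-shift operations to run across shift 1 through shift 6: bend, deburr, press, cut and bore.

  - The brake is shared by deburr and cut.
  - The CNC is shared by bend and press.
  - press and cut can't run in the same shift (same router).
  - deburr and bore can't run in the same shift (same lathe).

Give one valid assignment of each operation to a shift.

press in shift 2; bend in shift 1; bore in shift 2; cut in shift 3; deburr in shift 1

Checking: deburr(shift 1) != bore(shift 2); deburr(shift 1) != cut(shift 3); bend(shift 1) != press(shift 2); press(shift 2) != cut(shift 3).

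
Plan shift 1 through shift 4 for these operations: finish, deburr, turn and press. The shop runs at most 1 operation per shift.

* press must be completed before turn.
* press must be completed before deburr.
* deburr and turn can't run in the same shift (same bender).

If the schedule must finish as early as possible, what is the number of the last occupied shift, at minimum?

The precedence chain requires at least 2 distinct shifts.
With at most 1 per shift and 4 operations, at least 4 shifts are needed.
4 works (last occupied shift: shift 4): for example finish=shift 4, press=shift 1, deburr=shift 2, turn=shift 3.

4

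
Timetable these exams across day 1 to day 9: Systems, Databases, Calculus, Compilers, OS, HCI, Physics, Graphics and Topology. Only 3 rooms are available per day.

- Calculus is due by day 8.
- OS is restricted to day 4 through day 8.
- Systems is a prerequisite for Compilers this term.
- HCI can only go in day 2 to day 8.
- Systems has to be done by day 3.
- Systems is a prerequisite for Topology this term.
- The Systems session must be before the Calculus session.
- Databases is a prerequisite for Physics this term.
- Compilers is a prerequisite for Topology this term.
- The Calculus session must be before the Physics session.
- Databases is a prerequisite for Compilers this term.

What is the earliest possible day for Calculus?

Precedence pushes Calculus to at least day 2; Calculus's own window allows nothing later than day 8.
Calculus at day 2 is achievable: HCI in day 2, Calculus in day 2, Graphics in day 1, Physics in day 3, Topology in day 3, Databases in day 1, Compilers in day 2, Systems in day 1, OS in day 4.

day 2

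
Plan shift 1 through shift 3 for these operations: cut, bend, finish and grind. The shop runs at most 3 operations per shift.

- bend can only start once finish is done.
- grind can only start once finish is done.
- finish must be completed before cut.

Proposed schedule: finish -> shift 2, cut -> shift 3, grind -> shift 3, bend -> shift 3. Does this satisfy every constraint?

Valid

finish must be completed before cut — holds.
grind can only start once finish is done — holds.
The shop runs at most 3 operations per shift — holds.
bend can only start once finish is done — holds.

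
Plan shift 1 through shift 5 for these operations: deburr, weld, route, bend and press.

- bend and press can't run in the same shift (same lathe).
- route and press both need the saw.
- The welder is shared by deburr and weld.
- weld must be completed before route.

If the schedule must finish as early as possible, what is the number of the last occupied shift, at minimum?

shift 2

The precedence chain requires at least 2 distinct shifts.
2 works (last occupied shift: shift 2): for example deburr in shift 2; press in shift 1; weld in shift 1; bend in shift 2; route in shift 2.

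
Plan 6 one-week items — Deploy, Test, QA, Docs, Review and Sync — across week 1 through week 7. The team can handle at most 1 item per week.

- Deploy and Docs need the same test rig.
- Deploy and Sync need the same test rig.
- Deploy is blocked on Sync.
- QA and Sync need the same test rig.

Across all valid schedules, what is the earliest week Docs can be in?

Docs at week 1 is achievable: Docs=week 1, Test=week 4, Review=week 6, Deploy=week 3, Sync=week 2, QA=week 5.

week 1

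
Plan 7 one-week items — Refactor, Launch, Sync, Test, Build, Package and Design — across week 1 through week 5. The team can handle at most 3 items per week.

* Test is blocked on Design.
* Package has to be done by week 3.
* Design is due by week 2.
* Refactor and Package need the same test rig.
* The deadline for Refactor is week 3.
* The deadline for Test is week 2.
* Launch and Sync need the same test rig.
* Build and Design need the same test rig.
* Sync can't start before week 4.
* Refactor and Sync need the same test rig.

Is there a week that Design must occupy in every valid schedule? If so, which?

Design's own window allows nothing later than week 2; downstream work caps Design at week 1.
So Design is pinned to week 1.

week 1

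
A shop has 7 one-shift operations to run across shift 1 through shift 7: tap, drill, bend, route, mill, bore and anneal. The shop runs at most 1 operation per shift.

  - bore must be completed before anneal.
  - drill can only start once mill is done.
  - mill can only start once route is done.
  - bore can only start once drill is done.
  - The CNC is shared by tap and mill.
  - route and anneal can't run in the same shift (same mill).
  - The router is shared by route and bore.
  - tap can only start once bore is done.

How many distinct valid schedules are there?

Splitting on tap: it can be shift 5 (2), shift 6 (6), shift 7 (6). Listing each branch's schedules as (drill, bend, route, mill, bore, anneal) by shift number:
tap=shift 5: (3,6,1,2,4,7) (3,7,1,2,4,6) — 2.
tap=shift 6: (3,4,1,2,5,7) (3,5,1,2,4,7) (3,7,1,2,4,5) (4,1,2,3,5,7) (4,2,1,3,5,7) (4,3,1,2,5,7) — 6.
tap=shift 7: (3,4,1,2,5,6) (3,5,1,2,4,6) (3,6,1,2,4,5) (4,1,2,3,5,6) (4,2,1,3,5,6) (4,3,1,2,5,6) — 6.
Summing: 2 + 6 + 6 = 14.

14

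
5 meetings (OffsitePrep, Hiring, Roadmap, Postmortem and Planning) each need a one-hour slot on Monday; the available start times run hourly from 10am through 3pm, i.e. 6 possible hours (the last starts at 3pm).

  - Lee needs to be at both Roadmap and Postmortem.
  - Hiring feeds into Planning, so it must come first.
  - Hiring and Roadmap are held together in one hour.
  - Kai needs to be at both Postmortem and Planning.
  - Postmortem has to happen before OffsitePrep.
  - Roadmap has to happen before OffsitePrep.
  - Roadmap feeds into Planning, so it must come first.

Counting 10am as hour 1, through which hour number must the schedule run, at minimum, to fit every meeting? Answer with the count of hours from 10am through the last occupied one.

The precedence chain requires at least 2 distinct hours.
Could 2 hours be enough, i.e. nothing placed later than 11am? No: Planning must come after Roadmap (at 10am or later) → {11am}; Roadmap must come before Planning (at 11am or earlier) → {10am}; OffsitePrep must come after Postmortem (at 10am or later) → {11am}; Postmortem must come before OffsitePrep (at 11am or earlier) → {10am}; Postmortem can't share with Roadmap (10am) → nothing is left.
So 2 hours is not enough.
3 works (last occupied hour: 12pm): for example OffsitePrep=12pm; Planning=12pm; Roadmap=10am; Postmortem=11am; Hiring=10am.

3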